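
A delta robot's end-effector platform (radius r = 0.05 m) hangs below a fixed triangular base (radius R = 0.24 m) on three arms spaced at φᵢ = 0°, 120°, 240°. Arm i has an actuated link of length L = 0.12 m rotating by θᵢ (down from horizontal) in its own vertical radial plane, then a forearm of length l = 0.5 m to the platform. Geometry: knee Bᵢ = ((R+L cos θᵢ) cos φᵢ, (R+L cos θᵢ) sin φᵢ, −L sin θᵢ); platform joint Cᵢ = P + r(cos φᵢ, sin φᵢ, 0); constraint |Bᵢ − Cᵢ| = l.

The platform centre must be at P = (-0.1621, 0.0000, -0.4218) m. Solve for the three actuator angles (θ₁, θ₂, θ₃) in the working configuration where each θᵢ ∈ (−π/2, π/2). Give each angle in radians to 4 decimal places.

θ₁ = 1.2223, θ₂ = 0.0004, θ₃ = 0.0004

rotate P by −φ1: (-0.1621, 0.0000, -0.4218)
  e−x'=0.3521;  (l²−L²−(e−x')²−y'²−z²)/2L = -0.2762
  γ=atan2(-0.4218,0.3521)=-0.8752;  ψ=arccos(-0.5027)=2.0975;  θ1=γ+ψ≈1.2223
arm 2 (φ=120.0°): x'=0.0810, y'=0.1404
  A=0.1090, B=-0.4218, C=(l²−L²−A²−y'²−z²)/(2L)=0.1088
  θ2 = atan2(B,A) + arccos(C/0.4356) = 0.0004
φ3=240.0° → target in arm frame (0.0811, -0.1404)
  e−x'=0.1089;  (l²−L²−(e−x')²−y'²−z²)/2L = 0.1088
  γ=atan2(-0.4218,0.1089)=-1.3180;  ψ=arccos(0.2497)=1.3184;  θ3=γ+ψ≈0.0004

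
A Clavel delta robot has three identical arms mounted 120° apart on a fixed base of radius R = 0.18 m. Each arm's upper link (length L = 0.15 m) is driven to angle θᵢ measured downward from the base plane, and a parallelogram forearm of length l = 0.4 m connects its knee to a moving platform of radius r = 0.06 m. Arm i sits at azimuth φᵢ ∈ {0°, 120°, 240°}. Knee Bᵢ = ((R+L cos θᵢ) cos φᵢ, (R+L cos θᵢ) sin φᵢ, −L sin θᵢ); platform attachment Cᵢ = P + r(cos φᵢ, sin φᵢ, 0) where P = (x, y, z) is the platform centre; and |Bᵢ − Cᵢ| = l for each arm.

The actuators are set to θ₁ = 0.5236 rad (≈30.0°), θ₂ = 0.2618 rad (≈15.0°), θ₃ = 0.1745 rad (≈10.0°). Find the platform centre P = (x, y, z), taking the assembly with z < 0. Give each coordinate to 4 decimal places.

(-0.0436, -0.0102, -0.3466)

arm 1 at φ=0.0°: e+L cos θ1 = 0.2499;  centre 1 = (0.2499, 0.0000, -0.0750)
centre 2 = (0.2649·cos120.0°, 0.2649·sin120.0°, -0.0388) = (-0.1324, 0.2294, -0.0388)
centre 3 = (0.2677·cos240.0°, 0.2677·sin240.0°, -0.0260) = (-0.1339, -0.2319, -0.0260)
eliminate P² terms by subtracting sphere 1 from 2 and 3
linear system: -0.7647x+0.4588y = 0.0036−0.0724z; -0.7675x+-0.4637y = 0.0043−0.0979z
Cramer: x(z) = -0.0051+0.1110z;  y(z) = -0.0007+0.0274z
into |P−centre ₁|² = l²: 1.0131z² + 0.0933z + -0.0893 = 0;  Δ = 0.3707;  z = -0.3466 or 0.2544 → z<0 root = -0.3466
x = -0.0436, y = -0.0102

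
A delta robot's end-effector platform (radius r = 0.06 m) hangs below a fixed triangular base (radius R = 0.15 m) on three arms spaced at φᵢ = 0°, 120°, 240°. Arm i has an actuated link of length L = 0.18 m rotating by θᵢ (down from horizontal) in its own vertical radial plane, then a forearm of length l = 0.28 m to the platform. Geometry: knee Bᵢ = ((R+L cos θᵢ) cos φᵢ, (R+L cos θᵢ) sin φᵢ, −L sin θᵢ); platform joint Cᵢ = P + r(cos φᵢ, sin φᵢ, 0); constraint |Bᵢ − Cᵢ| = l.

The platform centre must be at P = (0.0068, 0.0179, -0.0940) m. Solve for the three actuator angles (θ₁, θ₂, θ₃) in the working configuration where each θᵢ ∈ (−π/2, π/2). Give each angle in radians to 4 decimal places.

rotate P by −φ1: (0.0068, 0.0179, -0.0940)
  e−x'=0.0832;  (l²−L²−(e−x')²−y'²−z²)/2L = 0.0831
  √(A²+B²)=0.1255;  θ1 = -0.8463+0.8472 ≈ 0.0009
arm 2 (φ=120.0°): x'=0.0121, y'=-0.0148
  e−x'=0.0779;  (l²−L²−(e−x')²−y'²−z²)/2L = 0.0858
  θ2 = atan2(B,A) + arccos(C/0.1221) = -0.0869
rotate P by −φ3: (-0.0189, -0.0031, -0.0940)
  e−x'=0.1089;  (l²−L²−(e−x')²−y'²−z²)/2L = 0.0703
  γ=atan2(-0.0940,0.1089)=-0.7121;  ψ=arccos(0.4884)=1.0605;  θ3=γ+ψ≈0.3484

θ₁ = 0.0009, θ₂ = -0.0869, θ₃ = 0.3484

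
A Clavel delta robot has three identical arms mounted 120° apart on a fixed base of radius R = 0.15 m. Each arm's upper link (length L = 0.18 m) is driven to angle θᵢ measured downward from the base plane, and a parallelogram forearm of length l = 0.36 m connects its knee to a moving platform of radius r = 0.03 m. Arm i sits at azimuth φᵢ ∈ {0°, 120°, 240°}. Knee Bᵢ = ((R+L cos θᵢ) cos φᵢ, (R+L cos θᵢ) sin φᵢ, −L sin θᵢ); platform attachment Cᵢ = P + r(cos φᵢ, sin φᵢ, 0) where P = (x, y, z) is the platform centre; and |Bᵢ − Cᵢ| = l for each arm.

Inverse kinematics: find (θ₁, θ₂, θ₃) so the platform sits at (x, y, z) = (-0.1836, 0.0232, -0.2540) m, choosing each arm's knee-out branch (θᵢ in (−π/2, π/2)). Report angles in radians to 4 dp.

θ₁ = 1.3089, θ₂ = -0.0874, θ₃ = 0.1745

φ1=0.0° → target in arm frame (-0.1836, 0.0232)
  e−x'=0.3036;  (l²−L²−(e−x')²−y'²−z²)/2L = -0.1667
  √(A²+B²)=0.3958;  θ1 = -0.6967+2.0056 ≈ 1.3089
arm 2 (φ=120.0°): x'=0.1119, y'=0.1474
  e−x'=0.0081;  (l²−L²−(e−x')²−y'²−z²)/2L = 0.0303
  θ2 = atan2(B,A) + arccos(C/0.2541) = -0.0874
arm 3 (φ=240.0°): x'=0.0717, y'=-0.1706
  e−x'=0.0483;  (l²−L²−(e−x')²−y'²−z²)/2L = 0.0035
  γ=atan2(-0.2540,0.0483)=-1.3829;  ψ=arccos(0.0134)=1.5574;  θ3=γ+ψ≈0.1745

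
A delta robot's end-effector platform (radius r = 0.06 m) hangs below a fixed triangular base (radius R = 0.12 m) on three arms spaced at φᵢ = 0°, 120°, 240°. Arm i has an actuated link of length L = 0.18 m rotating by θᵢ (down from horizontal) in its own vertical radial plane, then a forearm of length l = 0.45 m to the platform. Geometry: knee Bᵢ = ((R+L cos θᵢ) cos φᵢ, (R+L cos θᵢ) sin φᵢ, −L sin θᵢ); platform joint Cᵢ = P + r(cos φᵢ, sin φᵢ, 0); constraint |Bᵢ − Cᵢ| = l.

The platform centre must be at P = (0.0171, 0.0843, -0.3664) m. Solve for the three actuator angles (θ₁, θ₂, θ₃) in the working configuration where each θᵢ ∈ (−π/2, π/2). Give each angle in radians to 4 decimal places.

θ₁ = -0.0874, θ₂ = -0.2618, θ₃ = 0.2619

φ1=0.0° → target in arm frame (0.0171, 0.0843)
  A=0.0429, B=-0.3664, C=(l²−L²−A²−y'²−z²)/(2L)=0.0747
  √(A²+B²)=0.3689;  θ1 = -1.4542+1.3668 ≈ -0.0874
φ2=120.0° → target in arm frame (0.0645, -0.0570)
  A cos θ + B sin θ = C:  -0.0045·cos θ + -0.3664·sin θ = 0.0905
  γ=atan2(-0.3664,-0.0045)=-1.5830;  ψ=arccos(0.2470)=1.3212;  θ2=γ+ψ≈-0.2618
rotate P by −φ3: (-0.0816, -0.0273, -0.3664)
  A cos θ + B sin θ = C:  0.1416·cos θ + -0.3664·sin θ = 0.0418
  γ=atan2(-0.3664,0.1416)=-1.2021;  ψ=arccos(0.1065)=1.4641;  θ3=γ+ψ≈0.2619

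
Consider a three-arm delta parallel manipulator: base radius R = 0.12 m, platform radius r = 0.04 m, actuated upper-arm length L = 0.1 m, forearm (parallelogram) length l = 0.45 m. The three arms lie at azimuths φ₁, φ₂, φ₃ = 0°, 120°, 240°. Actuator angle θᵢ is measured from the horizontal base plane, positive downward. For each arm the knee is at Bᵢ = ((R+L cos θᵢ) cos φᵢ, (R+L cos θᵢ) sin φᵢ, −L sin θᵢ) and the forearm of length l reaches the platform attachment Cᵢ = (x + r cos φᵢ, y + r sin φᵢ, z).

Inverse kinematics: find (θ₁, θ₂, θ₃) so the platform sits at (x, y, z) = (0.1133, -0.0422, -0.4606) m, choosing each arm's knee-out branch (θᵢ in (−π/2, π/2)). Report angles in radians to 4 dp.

arm 1 (φ=0.0°): x'=0.1133, y'=-0.0422
  e−x'=-0.0333;  (l²−L²−(e−x')²−y'²−z²)/2L = -0.1127
  √(A²+B²)=0.4618;  θ1 = -1.6430+1.8174 ≈ 0.1744
rotate P by −φ2: (-0.0932, -0.0770, -0.4606)
  A cos θ + B sin θ = C:  0.1732·cos θ + -0.4606·sin θ = -0.2779
  γ=atan2(-0.4606,0.1732)=-1.2111;  ψ=arccos(-0.5648)=2.1709;  θ2=γ+ψ≈0.9598
rotate P by −φ3: (-0.0201, 0.1192, -0.4606)
  A cos θ + B sin θ = C:  0.1001·cos θ + -0.4606·sin θ = -0.2194
  γ=atan2(-0.4606,0.1001)=-1.3568;  ψ=arccos(-0.4655)=2.0550;  θ3=γ+ψ≈0.6983

θ₁ = 0.1744, θ₂ = 0.9598, θ₃ = 0.6983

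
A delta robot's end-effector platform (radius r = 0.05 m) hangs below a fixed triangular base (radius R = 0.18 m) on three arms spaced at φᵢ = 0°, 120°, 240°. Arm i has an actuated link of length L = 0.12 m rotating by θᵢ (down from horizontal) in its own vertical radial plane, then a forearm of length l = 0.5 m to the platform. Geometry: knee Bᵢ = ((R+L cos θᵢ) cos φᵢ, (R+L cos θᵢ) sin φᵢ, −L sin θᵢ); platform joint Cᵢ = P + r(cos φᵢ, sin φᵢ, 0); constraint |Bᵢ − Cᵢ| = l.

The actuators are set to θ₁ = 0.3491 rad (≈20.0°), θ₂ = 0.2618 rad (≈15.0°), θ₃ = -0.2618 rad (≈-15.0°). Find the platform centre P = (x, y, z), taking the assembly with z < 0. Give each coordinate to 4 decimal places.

φ1=0.0°: virtual centre (0.2428, 0.0000, -0.0410), radius l
S2 = (0.2459·cos120.0°, 0.2459·sin120.0°, -0.0311) = (-0.1230, 0.2130, -0.0311)
arm 3 at φ=240.0°: e+L cos θ3 = 0.2459;  S3 = (-0.1230, -0.2130, 0.0311)
|S₂|²−|S₁|² = 0.0008;  |S₃|²−|S₁|² = 0.0008
[-0.7314 0.4259 0.0200]·P = 0.0008;  [-0.7314 -0.4259 0.1442]·P = 0.0008
det = 0.6231;  x = -0.0011+0.1122z,  y = 0.0000+0.1458z
sphere 1 gives Az²+Bz+C=0 with A=1.0339, B=0.0273, C=-0.1888;  B²−4AC=0.7817;  roots -0.4408, 0.4144;  negative root z = -0.4408
x = -0.0506, y = -0.0643

(-0.0506, -0.0643, -0.4408)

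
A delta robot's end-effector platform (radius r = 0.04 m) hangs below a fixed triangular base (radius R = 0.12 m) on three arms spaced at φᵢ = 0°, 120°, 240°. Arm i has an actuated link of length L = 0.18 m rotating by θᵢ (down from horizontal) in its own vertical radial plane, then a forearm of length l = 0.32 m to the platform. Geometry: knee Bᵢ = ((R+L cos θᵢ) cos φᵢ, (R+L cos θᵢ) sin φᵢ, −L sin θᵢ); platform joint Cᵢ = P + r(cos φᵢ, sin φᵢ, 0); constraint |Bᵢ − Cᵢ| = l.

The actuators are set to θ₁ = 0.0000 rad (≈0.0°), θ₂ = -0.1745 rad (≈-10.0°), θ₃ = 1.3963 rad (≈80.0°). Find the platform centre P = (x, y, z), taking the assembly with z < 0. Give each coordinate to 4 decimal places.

arm 1 at φ=0.0°: ρ1 = 0.2600;  O1 = (0.2600, 0.0000, 0.0000)
φ2=120.0°: virtual centre (-0.1286, 0.2228, 0.0313), radius l
arm 3 at φ=240.0°: ρ3 = 0.1113;  O3 = (-0.0556, -0.0963, -0.1773)
subtract pairs → two planes through P
linear system: -0.7773x+0.4456y = -0.0004−0.0625z; -0.6313x+-0.1927y = -0.0238−-0.3545z
Cramer: x(z) = 0.0248-0.3386z;  y(z) = 0.0423-0.7308z
sphere 1 gives Az²+Bz+C=0 with A=1.6487, B=0.0975, C=-0.0453;  B²−4AC=0.3082;  roots -0.1979, 0.1388;  negative root z = -0.1979
x = 0.0918, y = 0.1869

(0.0918, 0.1869, -0.1979)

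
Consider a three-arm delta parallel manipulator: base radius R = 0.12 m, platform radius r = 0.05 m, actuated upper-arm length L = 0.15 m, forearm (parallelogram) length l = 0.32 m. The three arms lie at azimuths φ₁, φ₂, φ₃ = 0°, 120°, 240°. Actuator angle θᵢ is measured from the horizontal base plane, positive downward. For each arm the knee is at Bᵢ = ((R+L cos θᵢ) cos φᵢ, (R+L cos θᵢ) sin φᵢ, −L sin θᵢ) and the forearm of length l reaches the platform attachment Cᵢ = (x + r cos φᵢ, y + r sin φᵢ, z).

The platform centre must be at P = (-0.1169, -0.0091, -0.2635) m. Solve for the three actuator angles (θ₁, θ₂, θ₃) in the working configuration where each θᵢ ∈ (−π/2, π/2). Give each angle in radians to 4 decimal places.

φ1=0.0° → target in arm frame (-0.1169, -0.0091)
  A=0.1869, B=-0.2635, C=(l²−L²−A²−y'²−z²)/(2L)=-0.0818
  γ=atan2(-0.2635,0.1869)=-0.9539;  ψ=arccos(-0.2533)=1.8269;  θ1=γ+ψ≈0.8730
φ2=120.0° → target in arm frame (0.0506, 0.1058)
  e−x'=0.0194;  (l²−L²−(e−x')²−y'²−z²)/2L = -0.0037
  γ=atan2(-0.2635,0.0194)=-1.4972;  ψ=arccos(-0.0139)=1.5847;  θ2=γ+ψ≈0.0875
rotate P by −φ3: (0.0663, -0.0967, -0.2635)
  A cos θ + B sin θ = C:  0.0037·cos θ + -0.2635·sin θ = 0.0037
  γ=atan2(-0.2635,0.0037)=-1.5569;  ψ=arccos(0.0140)=1.5568;  θ3=γ+ψ≈-0.0001

θ₁ = 0.8730, θ₂ = 0.0875, θ₃ = -0.0001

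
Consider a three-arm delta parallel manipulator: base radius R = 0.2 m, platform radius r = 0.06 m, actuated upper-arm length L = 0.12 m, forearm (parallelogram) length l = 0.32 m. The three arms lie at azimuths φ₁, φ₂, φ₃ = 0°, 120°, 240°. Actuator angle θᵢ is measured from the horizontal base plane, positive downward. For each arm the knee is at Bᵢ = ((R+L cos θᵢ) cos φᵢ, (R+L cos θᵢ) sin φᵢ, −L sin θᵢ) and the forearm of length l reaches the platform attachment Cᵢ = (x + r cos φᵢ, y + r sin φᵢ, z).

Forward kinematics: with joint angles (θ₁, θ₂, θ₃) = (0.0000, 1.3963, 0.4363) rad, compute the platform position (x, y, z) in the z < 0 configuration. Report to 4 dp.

(0.0905, -0.0943, -0.2545)

S1 = (0.2600·cos0.0°, 0.2600·sin0.0°, 0.0000) = (0.2600, 0.0000, 0.0000)
arm 2 at φ=120.0°: (R−r)+L cos θ2 = 0.1608;  S2 = (-0.0804, 0.1393, -0.1182)
φ3=240.0°: virtual centre (-0.1244, -0.2154, -0.0507), radius l
eliminate P² terms by subtracting sphere 1 from 2 and 3
plane₁₂: -0.6808x+0.2786y+-0.2364z = -0.0278
det = 0.5075;  x = 0.0253+-0.2563z,  y = -0.0378+0.2220z
into |P−S₁|² = l²: 1.1150z² + 0.1035z + -0.0459 = 0;  Δ = 0.2154;  z = -0.2545 or 0.1617 → z<0 root = -0.2545
x = 0.0905, y = -0.0943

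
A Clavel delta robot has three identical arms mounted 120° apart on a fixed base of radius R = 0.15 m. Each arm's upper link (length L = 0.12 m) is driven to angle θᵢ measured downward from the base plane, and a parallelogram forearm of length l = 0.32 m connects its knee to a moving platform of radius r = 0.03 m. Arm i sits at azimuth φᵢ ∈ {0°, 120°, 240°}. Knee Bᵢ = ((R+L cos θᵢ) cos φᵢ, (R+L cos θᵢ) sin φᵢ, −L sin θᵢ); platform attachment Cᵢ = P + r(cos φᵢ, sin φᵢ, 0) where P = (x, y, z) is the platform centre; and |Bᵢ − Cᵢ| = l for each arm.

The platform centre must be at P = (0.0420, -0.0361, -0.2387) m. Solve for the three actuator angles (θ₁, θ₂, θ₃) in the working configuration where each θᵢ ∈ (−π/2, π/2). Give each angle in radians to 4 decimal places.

θ₁ = -0.0871, θ₂ = 0.6108, θ₃ = 0.1740

rotate P by −φ1: (0.0420, -0.0361, -0.2387)
  A cos θ + B sin θ = C:  0.0780·cos θ + -0.2387·sin θ = 0.0985
  θ1 = atan2(B,A) + arccos(C/0.2511) = -0.0871
φ2=120.0° → target in arm frame (-0.0523, -0.0183)
  A=0.1723, B=-0.2387, C=(l²−L²−A²−y'²−z²)/(2L)=0.0042
  γ=atan2(-0.2387,0.1723)=-0.9457;  ψ=arccos(0.0143)=1.5565;  θ2=γ+ψ≈0.6108
arm 3 (φ=240.0°): x'=0.0103, y'=0.0544
  A=0.1097, B=-0.2387, C=(l²−L²−A²−y'²−z²)/(2L)=0.0667
  γ=atan2(-0.2387,0.1097)=-1.1399;  ψ=arccos(0.2541)=1.3139;  θ3=γ+ψ≈0.1740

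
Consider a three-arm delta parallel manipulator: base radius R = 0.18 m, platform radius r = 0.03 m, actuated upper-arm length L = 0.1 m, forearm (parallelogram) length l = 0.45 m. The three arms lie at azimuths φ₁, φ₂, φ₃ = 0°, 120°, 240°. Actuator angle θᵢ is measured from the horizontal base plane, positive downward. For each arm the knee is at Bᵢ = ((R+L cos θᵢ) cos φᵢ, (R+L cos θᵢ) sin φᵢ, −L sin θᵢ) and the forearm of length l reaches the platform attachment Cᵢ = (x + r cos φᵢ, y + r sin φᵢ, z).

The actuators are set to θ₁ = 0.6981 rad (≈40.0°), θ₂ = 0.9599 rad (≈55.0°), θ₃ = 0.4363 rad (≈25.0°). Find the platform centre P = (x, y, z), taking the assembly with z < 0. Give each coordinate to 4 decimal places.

(0.0008, -0.0588, -0.4490)

arm 1 at φ=0.0°: (R−r)+L cos θ1 = 0.2266;  centre 1 = (0.2266, 0.0000, -0.0643)
arm 2 at φ=120.0°: (R−r)+L cos θ2 = 0.2074;  centre 2 = (-0.1037, 0.1796, -0.0819)
arm 3 at φ=240.0°: (R−r)+L cos θ3 = 0.2406;  centre 3 = (-0.1203, -0.2084, -0.0423)
eliminate P² terms by subtracting sphere 1 from 2 and 3
plane₁₂: -0.6606x+0.3592y+-0.0353z = -0.0058
det = 0.5245;  x = 0.0017+0.0021z,  y = -0.0129+0.1021z
quadratic in z: (1.0104)z²+(0.1250)z+(-0.1476)=0, √Δ=0.7825 → z ∈ {-0.4490, 0.3254}; z = -0.4490 (taking z<0)
x = 0.0008, y = -0.0588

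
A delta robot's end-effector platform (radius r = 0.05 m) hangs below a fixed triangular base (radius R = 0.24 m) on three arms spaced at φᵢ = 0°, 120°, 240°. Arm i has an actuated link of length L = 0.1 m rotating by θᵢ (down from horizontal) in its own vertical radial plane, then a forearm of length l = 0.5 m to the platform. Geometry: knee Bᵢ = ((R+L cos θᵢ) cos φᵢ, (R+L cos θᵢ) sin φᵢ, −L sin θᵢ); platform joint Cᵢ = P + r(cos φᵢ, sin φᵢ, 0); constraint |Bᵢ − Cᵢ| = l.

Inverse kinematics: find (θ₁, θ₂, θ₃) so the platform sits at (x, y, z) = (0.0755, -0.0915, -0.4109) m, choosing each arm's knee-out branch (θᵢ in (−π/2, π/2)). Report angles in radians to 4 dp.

rotate P by −φ1: (0.0755, -0.0915, -0.4109)
  A=0.1145, B=-0.4109, C=(l²−L²−A²−y'²−z²)/(2L)=0.2484
  √(A²+B²)=0.4266;  θ1 = -1.2990+0.9492 ≈ -0.3498
φ2=120.0° → target in arm frame (-0.1170, -0.0196)
  e−x'=0.3070;  (l²−L²−(e−x')²−y'²−z²)/2L = -0.1173
  √(A²+B²)=0.5129;  θ2 = -0.9291+1.8016 ≈ 0.8725
arm 3 (φ=240.0°): x'=0.0415, y'=0.1111
  A=0.1485, B=-0.4109, C=(l²−L²−A²−y'²−z²)/(2L)=0.1838
  θ3 = atan2(B,A) + arccos(C/0.4369) = -0.0873

θ₁ = -0.3498, θ₂ = 0.8725, θ₃ = -0.0873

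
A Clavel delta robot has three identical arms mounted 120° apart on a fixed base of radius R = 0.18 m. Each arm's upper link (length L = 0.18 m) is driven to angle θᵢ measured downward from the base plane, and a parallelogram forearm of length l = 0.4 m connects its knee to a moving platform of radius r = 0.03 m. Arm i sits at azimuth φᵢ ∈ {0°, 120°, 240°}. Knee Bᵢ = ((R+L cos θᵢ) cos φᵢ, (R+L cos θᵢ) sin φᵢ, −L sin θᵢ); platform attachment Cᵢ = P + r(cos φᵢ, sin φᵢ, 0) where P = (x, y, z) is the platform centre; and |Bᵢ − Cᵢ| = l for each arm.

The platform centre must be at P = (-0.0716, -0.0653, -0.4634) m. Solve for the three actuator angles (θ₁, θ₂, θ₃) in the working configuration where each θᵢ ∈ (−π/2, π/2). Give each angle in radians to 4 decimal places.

arm 1 (φ=0.0°): x'=-0.0716, y'=-0.0653
  e−x'=0.2216;  (l²−L²−(e−x')²−y'²−z²)/2L = -0.3903
  γ=atan2(-0.4634,0.2216)=-1.1247;  ψ=arccos(-0.7599)=2.4339;  θ1=γ+ψ≈1.3091
rotate P by −φ2: (-0.0208, 0.0947, -0.4634)
  A=0.1708, B=-0.4634, C=(l²−L²−A²−y'²−z²)/(2L)=-0.3479
  θ2 = atan2(B,A) + arccos(C/0.4939) = 1.1348
rotate P by −φ3: (0.0924, -0.0294, -0.4634)
  e−x'=0.0576;  (l²−L²−(e−x')²−y'²−z²)/2L = -0.2537
  θ3 = atan2(B,A) + arccos(C/0.4670) = 0.6981

θ₁ = 1.3091, θ₂ = 1.1348, θ₃ = 0.6981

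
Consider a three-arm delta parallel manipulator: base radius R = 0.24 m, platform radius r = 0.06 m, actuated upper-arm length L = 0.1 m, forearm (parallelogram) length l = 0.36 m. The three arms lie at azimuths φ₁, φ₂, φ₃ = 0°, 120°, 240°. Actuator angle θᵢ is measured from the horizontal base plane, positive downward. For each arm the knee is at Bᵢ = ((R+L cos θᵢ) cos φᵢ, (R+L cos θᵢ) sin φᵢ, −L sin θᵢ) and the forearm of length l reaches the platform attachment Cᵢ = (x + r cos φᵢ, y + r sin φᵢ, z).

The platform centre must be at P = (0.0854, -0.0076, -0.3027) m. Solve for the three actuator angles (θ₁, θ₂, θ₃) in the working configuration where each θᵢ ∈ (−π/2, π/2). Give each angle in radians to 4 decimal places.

φ1=0.0° → target in arm frame (0.0854, -0.0076)
  A=0.0946, B=-0.3027, C=(l²−L²−A²−y'²−z²)/(2L)=0.0948
  √(A²+B²)=0.3171;  θ1 = -1.2679+1.2671 ≈ -0.0008
arm 2 (φ=120.0°): x'=-0.0493, y'=-0.0702
  A cos θ + B sin θ = C:  0.2293·cos θ + -0.3027·sin θ = -0.1476
  γ=atan2(-0.3027,0.2293)=-0.9225;  ψ=arccos(-0.3887)=1.9700;  θ2=γ+ψ≈1.0475
φ3=240.0° → target in arm frame (-0.0361, 0.0778)
  A cos θ + B sin θ = C:  0.2161·cos θ + -0.3027·sin θ = -0.1239
  θ3 = atan2(B,A) + arccos(C/0.3719) = 0.9597

θ₁ = -0.0008, θ₂ = 1.0475, θ₃ = 0.9597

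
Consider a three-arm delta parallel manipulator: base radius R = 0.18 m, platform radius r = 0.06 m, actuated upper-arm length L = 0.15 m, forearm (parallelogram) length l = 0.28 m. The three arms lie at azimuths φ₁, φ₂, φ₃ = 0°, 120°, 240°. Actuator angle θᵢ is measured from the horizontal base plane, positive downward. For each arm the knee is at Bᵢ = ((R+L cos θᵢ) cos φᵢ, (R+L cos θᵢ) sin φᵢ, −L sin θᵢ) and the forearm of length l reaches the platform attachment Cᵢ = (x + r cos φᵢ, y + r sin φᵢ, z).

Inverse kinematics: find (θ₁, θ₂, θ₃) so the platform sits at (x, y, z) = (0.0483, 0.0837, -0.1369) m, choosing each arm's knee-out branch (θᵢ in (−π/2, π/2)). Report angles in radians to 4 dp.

θ₁ = -0.0874, θ₂ = -0.0879, θ₃ = 1.1347

rotate P by −φ1: (0.0483, 0.0837, -0.1369)
  e−x'=0.0717;  (l²−L²−(e−x')²−y'²−z²)/2L = 0.0834
  γ=atan2(-0.1369,0.0717)=-1.0883;  ψ=arccos(0.5395)=1.0010;  θ1=γ+ψ≈-0.0874
arm 2 (φ=120.0°): x'=0.0483, y'=-0.0837
  e−x'=0.0717;  (l²−L²−(e−x')²−y'²−z²)/2L = 0.0834
  √(A²+B²)=0.1545;  θ2 = -1.0885+1.0007 ≈ -0.0879
rotate P by −φ3: (-0.0966, 0.0000, -0.1369)
  A cos θ + B sin θ = C:  0.2166·cos θ + -0.1369·sin θ = -0.0326
  γ=atan2(-0.1369,0.2166)=-0.5636;  ψ=arccos(-0.1271)=1.6983;  θ3=γ+ψ≈1.1347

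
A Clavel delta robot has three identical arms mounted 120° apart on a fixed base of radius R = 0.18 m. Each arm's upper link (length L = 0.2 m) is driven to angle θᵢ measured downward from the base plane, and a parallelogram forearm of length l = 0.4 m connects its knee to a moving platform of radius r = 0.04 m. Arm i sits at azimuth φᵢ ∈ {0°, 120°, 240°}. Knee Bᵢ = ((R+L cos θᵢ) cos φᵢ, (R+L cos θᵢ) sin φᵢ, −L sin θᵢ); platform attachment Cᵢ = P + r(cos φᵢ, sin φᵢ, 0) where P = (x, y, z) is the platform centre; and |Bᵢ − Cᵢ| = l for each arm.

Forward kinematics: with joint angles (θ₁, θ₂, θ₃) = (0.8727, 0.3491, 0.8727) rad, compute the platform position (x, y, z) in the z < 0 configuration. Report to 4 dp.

(-0.0447, 0.0775, -0.3895)

arm 1 at φ=0.0°: ρ1 = 0.2686;  O1 = (0.2686, 0.0000, -0.1532)
O2 = (0.3279·cos120.0°, 0.3279·sin120.0°, -0.0684) = (-0.1640, 0.2840, -0.0684)
φ3=240.0°: virtual centre (-0.1343, -0.2326, -0.1532), radius l
|O₂|²−|O₁|² = 0.0166;  |O₃|²−|O₁|² = 0.0000
plane₁₂: -0.8650x+0.5680y+0.1696z = 0.0166
det = 0.8600;  x = -0.0090+0.0917z,  y = 0.0156+-0.1589z
into |P−O₁|² = l²: 1.0337z² + 0.2506z + -0.0593 = 0;  Δ = 0.3078;  z = -0.3895 or 0.1472 → z<0 root = -0.3895
x = -0.0447, y = 0.0775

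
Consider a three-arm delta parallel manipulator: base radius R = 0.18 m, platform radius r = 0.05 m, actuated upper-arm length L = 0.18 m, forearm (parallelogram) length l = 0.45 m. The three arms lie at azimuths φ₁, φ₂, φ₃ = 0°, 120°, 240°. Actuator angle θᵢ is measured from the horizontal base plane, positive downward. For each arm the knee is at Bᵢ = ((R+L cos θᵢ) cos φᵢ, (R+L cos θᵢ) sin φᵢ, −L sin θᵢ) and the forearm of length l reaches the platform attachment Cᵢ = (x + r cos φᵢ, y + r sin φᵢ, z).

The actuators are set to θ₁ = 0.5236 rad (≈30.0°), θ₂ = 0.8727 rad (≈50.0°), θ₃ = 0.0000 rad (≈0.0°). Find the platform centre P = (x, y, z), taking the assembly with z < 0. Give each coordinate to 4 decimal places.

arm 1 at φ=0.0°: (R−r)+L cos θ1 = 0.2859;  S1 = (0.2859, 0.0000, -0.0900)
arm 2 at φ=120.0°: (R−r)+L cos θ2 = 0.2457;  S2 = (-0.1228, 0.2128, -0.1379)
φ3=240.0°: virtual centre (-0.1550, -0.2685, 0.0000), radius l
eliminate P² terms by subtracting sphere 1 from 2 and 3
[-0.8175 0.4256 -0.0958]·P = -0.0104;  [-0.8818 -0.5369 0.1800]·P = 0.0063
Cramer: x(z) = 0.0036+0.0309z;  y(z) = -0.0176+0.2845z
into |P−S₁|² = l²: 1.0819z² + 0.1525z + -0.1144 = 0;  Δ = 0.5184;  z = -0.4032 or 0.2623 → z<0 root = -0.4032
x = -0.0089, y = -0.1323

(-0.0089, -0.1323, -0.4032)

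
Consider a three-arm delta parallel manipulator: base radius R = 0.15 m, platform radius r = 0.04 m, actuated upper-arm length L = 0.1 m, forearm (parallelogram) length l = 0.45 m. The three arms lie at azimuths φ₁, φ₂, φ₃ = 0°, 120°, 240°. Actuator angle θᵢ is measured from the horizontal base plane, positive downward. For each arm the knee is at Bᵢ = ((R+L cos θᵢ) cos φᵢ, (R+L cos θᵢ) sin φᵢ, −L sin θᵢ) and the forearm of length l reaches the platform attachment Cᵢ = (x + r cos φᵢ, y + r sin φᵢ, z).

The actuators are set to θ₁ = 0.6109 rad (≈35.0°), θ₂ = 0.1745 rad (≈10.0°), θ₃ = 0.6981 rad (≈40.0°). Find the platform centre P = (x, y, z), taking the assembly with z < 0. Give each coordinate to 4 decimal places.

S1 = (0.1919·cos0.0°, 0.1919·sin0.0°, -0.0574) = (0.1919, 0.0000, -0.0574)
arm 2 at φ=120.0°: (R−r)+L cos θ2 = 0.2085;  S2 = (-0.1042, 0.1806, -0.0174)
S3 = (0.1866·cos240.0°, 0.1866·sin240.0°, -0.0643) = (-0.0933, -0.1616, -0.0643)
subtract pairs → two planes through P
[-0.5923 0.3611 0.0800]·P = 0.0036;  [-0.5704 -0.3232 -0.0138]·P = -0.0012
det = 0.3974;  x = -0.0019+0.0525z,  y = 0.0070+-0.1354z
quadratic in z: (1.0211)z²+(0.0925)z+(-0.1616)=0, √Δ=0.8177 → z ∈ {-0.4457, 0.3551}; z = -0.4457 (taking z<0)
x = -0.0253, y = 0.0673

(-0.0253, 0.0673, -0.4457)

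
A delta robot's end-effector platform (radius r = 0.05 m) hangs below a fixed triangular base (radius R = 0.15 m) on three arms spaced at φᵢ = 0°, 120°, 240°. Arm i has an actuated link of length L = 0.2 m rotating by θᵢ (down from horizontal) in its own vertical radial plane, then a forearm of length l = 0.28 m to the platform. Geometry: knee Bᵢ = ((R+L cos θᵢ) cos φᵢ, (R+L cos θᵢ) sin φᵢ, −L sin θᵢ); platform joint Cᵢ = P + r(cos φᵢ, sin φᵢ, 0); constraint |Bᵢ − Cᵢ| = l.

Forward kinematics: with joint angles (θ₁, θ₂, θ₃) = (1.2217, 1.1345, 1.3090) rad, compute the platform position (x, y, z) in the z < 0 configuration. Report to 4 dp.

arm 1 at φ=0.0°: e+L cos θ1 = 0.1684;  centre 1 = (0.1684, 0.0000, -0.1879)
φ2=120.0°: virtual centre (-0.0923, 0.1598, -0.1813), radius l
centre 3 = (0.1518·cos240.0°, 0.1518·sin240.0°, -0.1932) = (-0.0759, -0.1314, -0.1932)
eliminate P² terms by subtracting sphere 1 from 2 and 3
linear system: -0.5213x+0.3196y = 0.0032−0.0133z; -0.4886x+-0.2629y = -0.0033−-0.0105z
Cramer: x(z) = 0.0007+0.0005z;  y(z) = 0.0113-0.0409z
sphere 1 gives Az²+Bz+C=0 with A=1.0017, B=0.3748, C=-0.0148;  B²−4AC=0.1999;  roots -0.4103, 0.0361;  negative root z = -0.4103
x = 0.0005, y = 0.0281

(0.0005, 0.0281, -0.4103)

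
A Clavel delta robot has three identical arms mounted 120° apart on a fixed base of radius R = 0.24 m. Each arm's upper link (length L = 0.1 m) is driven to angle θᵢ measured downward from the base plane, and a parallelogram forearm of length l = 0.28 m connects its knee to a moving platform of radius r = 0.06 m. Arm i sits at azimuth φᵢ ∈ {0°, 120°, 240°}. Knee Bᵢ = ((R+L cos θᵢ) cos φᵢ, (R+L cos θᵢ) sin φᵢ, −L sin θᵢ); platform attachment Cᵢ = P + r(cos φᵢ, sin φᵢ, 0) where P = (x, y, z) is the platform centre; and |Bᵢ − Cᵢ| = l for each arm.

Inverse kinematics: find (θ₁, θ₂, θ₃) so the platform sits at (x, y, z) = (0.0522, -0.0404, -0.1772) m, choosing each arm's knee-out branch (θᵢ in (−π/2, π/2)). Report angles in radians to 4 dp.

θ₁ = 0.1741, θ₂ = 1.3089, θ₃ = 0.6980

rotate P by −φ1: (0.0522, -0.0404, -0.1772)
  e−x'=0.1278;  (l²−L²−(e−x')²−y'²−z²)/2L = 0.0952
  γ=atan2(-0.1772,0.1278)=-0.9460;  ψ=arccos(0.4356)=1.1201;  θ1=γ+ψ≈0.1741
rotate P by −φ2: (-0.0611, -0.0250, -0.1772)
  A=0.2411, B=-0.1772, C=(l²−L²−A²−y'²−z²)/(2L)=-0.1087
  θ2 = atan2(B,A) + arccos(C/0.2992) = 1.3089
arm 3 (φ=240.0°): x'=0.0089, y'=0.0654
  A=0.1711, B=-0.1772, C=(l²−L²−A²−y'²−z²)/(2L)=0.0172
  γ=atan2(-0.1772,0.1711)=-0.8029;  ψ=arccos(0.0699)=1.5009;  θ3=γ+ψ≈0.6980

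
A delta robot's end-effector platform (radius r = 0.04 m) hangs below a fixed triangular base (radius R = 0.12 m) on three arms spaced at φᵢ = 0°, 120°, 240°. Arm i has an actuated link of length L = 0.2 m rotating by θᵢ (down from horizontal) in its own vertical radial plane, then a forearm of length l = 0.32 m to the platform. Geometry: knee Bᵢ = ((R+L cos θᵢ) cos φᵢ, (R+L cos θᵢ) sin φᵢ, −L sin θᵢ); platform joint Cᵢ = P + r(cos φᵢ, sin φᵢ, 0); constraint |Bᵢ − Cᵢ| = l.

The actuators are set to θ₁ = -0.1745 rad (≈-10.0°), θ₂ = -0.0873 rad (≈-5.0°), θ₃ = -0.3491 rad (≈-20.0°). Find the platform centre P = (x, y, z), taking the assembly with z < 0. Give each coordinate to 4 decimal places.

(-0.0019, -0.0112, -0.1218)

arm 1 at φ=0.0°: (R−r)+L cos θ1 = 0.2770;  O1 = (0.2770, 0.0000, 0.0347)
O2 = (0.2792·cos120.0°, 0.2792·sin120.0°, 0.0174) = (-0.1396, 0.2418, 0.0174)
φ3=240.0°: virtual centre (-0.1340, -0.2320, 0.0684), radius l
eliminate P² terms by subtracting sphere 1 from 2 and 3
[-0.8332 0.4837 -0.0346]·P = 0.0004;  [-0.8219 -0.4641 0.0674]·P = -0.0014
det = 0.7842;  x = 0.0007+0.0211z,  y = 0.0019+0.1078z
sphere 1 gives Az²+Bz+C=0 with A=1.0121, B=-0.0807, C=-0.0249;  B²−4AC=0.1071;  roots -0.1218, 0.2016;  negative root z = -0.1218
x = -0.0019, y = -0.0112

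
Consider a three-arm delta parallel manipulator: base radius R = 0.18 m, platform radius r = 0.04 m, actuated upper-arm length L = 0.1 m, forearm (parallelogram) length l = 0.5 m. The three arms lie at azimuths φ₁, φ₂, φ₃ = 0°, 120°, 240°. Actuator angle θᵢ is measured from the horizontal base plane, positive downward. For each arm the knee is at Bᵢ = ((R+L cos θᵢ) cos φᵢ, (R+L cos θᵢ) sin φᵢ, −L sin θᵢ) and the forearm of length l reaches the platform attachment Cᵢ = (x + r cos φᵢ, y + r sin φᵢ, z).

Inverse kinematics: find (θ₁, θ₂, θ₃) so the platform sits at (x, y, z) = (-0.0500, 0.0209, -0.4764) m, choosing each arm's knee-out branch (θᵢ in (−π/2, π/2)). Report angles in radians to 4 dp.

arm 1 (φ=0.0°): x'=-0.0500, y'=0.0209
  A cos θ + B sin θ = C:  0.1900·cos θ + -0.4764·sin θ = -0.1175
  γ=atan2(-0.4764,0.1900)=-1.1913;  ψ=arccos(-0.2290)=1.8019;  θ1=γ+ψ≈0.6106
arm 2 (φ=120.0°): x'=0.0431, y'=0.0329
  A cos θ + B sin θ = C:  0.0969·cos θ + -0.4764·sin θ = 0.0129
  γ=atan2(-0.4764,0.0969)=-1.3701;  ψ=arccos(0.0265)=1.5443;  θ2=γ+ψ≈0.1742
rotate P by −φ3: (0.0069, -0.0538, -0.4764)
  A=0.1331, B=-0.4764, C=(l²−L²−A²−y'²−z²)/(2L)=-0.0378
  √(A²+B²)=0.4946;  θ3 = -1.2984+1.6473 ≈ 0.3490

θ₁ = 0.6106, θ₂ = 0.1742, θ₃ = 0.3490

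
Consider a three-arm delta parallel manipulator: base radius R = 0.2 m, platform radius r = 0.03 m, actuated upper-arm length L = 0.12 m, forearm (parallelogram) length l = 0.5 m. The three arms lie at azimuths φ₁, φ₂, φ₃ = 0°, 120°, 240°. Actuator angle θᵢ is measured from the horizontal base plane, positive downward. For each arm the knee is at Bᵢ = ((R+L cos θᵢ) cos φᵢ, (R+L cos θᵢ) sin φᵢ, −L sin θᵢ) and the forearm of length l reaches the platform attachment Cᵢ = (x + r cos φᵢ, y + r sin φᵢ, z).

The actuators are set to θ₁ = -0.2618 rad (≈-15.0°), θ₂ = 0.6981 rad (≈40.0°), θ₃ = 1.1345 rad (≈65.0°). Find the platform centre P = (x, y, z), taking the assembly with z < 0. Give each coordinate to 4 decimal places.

arm 1 at φ=0.0°: ρ1 = 0.2859;  centre 1 = (0.2859, 0.0000, 0.0311)
centre 2 = (0.2619·cos120.0°, 0.2619·sin120.0°, -0.0771) = (-0.1310, 0.2268, -0.0771)
arm 3 at φ=240.0°: ρ3 = 0.2207;  centre 3 = (-0.1104, -0.1911, -0.1088)
|centre ₂|²−|centre ₁|² = -0.0082;  |centre ₃|²−|centre ₁|² = -0.0222
linear system: -0.8337x+0.4537y = -0.0082−-0.2164z; -0.7925x+-0.3823y = -0.0222−-0.2796z
det = 0.6783;  x = 0.0194+-0.3090z,  y = 0.0177+-0.0909z
into |P−centre ₁|² = l²: 1.1037z² + 0.0993z + -0.1777 = 0;  Δ = 0.7944;  z = -0.4488 or 0.3588 → z<0 root = -0.4488
x = 0.1581, y = 0.0585

(0.1581, 0.0585, -0.4488)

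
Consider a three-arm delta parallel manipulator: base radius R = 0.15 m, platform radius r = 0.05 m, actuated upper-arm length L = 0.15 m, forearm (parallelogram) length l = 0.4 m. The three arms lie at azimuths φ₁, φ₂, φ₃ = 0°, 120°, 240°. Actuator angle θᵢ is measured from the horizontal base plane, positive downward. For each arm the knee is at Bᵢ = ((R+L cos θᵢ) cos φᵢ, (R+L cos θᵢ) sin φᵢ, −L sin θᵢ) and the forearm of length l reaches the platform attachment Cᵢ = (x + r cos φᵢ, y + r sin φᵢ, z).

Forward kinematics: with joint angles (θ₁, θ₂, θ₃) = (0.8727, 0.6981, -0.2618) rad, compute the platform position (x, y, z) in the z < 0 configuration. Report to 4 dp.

(-0.1026, -0.1227, -0.3506)

φ1=0.0°: virtual centre (0.1964, 0.0000, -0.1149), radius l
φ2=120.0°: virtual centre (-0.1075, 0.1861, -0.0964), radius l
φ3=240.0°: virtual centre (-0.1224, -0.2121, 0.0388), radius l
subtract pairs → two planes through P
linear system: -0.6077x+0.3722y = 0.0037−0.0370z; -0.6377x+-0.4242y = 0.0097−0.3075z
Cramer: x(z) = -0.0105+0.2628z;  y(z) = -0.0071+0.3297z
quadratic in z: (1.1778)z²+(0.1164)z+(-0.1039)=0, √Δ=0.7094 → z ∈ {-0.3506, 0.2518}; z = -0.3506 (taking z<0)
x = -0.1026, y = -0.1227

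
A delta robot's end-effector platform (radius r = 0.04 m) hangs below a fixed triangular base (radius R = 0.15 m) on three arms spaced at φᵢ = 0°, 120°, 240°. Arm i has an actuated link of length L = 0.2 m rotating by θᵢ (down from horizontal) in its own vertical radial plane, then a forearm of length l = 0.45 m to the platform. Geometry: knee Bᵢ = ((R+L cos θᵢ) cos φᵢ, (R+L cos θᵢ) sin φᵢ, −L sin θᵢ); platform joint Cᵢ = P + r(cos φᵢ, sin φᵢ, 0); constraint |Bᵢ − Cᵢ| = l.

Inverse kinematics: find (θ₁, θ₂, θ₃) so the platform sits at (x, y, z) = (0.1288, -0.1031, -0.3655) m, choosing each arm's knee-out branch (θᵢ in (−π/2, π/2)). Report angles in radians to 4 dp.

φ1=0.0° → target in arm frame (0.1288, -0.1031)
  A cos θ + B sin θ = C:  -0.0188·cos θ + -0.3655·sin θ = 0.0448
  √(A²+B²)=0.3660;  θ1 = -1.6222+1.4480 ≈ -0.1742
arm 2 (φ=120.0°): x'=-0.1537, y'=-0.0600
  e−x'=0.2637;  (l²−L²−(e−x')²−y'²−z²)/2L = -0.1106
  θ2 = atan2(B,A) + arccos(C/0.4507) = 0.8728
rotate P by −φ3: (0.0249, 0.1631, -0.3655)
  e−x'=0.0851;  (l²−L²−(e−x')²−y'²−z²)/2L = -0.0123
  θ3 = atan2(B,A) + arccos(C/0.3753) = 0.2617

θ₁ = -0.1742, θ₂ = 0.8728, θ₃ = 0.2617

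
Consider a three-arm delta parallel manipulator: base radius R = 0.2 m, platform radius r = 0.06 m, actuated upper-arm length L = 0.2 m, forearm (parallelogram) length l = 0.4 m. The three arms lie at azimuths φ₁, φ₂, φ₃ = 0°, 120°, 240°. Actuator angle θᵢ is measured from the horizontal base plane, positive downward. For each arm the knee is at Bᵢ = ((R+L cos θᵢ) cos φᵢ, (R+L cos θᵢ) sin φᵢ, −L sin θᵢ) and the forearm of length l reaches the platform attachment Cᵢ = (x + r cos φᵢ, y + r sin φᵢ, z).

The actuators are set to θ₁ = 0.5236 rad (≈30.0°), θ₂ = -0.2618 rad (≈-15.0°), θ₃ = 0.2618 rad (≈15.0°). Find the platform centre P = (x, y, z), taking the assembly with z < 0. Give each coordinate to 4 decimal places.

arm 1 at φ=0.0°: e+L cos θ1 = 0.3132;  O1 = (0.3132, 0.0000, -0.1000)
φ2=120.0°: virtual centre (-0.1666, 0.2885, 0.0518), radius l
O3 = (0.3332·cos240.0°, 0.3332·sin240.0°, -0.0518) = (-0.1666, -0.2885, -0.0518)
|O₂|²−|O₁|² = 0.0056;  |O₃|²−|O₁|² = 0.0056
[-0.9596 0.5771 0.3035]·P = 0.0056;  [-0.9596 -0.5771 0.0965]·P = 0.0056
det = 1.1076;  x = -0.0058+0.2084z,  y = 0.0000+-0.1794z
into |P−O₁|² = l²: 1.0756z² + 0.0670z + -0.0482 = 0;  Δ = 0.2119;  z = -0.2452 or 0.1829 → z<0 root = -0.2452
x = -0.0569, y = 0.0440

(-0.0569, 0.0440, -0.2452)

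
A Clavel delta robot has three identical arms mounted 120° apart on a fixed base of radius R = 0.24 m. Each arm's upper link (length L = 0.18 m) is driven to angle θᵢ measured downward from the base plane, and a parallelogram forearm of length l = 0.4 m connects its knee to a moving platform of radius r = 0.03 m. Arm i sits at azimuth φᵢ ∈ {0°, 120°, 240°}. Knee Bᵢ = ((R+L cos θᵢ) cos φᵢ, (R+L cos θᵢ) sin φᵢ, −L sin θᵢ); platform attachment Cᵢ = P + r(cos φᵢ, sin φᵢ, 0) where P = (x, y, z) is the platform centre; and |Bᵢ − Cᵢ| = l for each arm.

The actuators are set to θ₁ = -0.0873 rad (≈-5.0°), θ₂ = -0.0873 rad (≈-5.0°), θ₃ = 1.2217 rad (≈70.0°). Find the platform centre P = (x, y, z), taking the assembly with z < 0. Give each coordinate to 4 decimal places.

(0.0640, 0.1108, -0.1889)

O1 = (0.3893·cos0.0°, 0.3893·sin0.0°, 0.0157) = (0.3893, 0.0000, 0.0157)
arm 2 at φ=120.0°: (R−r)+L cos θ2 = 0.3893;  O2 = (-0.1947, 0.3372, 0.0157)
O3 = (0.2716·cos240.0°, 0.2716·sin240.0°, -0.1691) = (-0.1358, -0.2352, -0.1691)
|O₂|²−|O₁|² = 0.0000;  |O₃|²−|O₁|² = -0.0495
linear system: -1.1679x+0.6743y = 0.0000−0.0000z; -1.0502x+-0.4704y = -0.0495−-0.3697z
det = 1.2575;  x = 0.0265+-0.1982z,  y = 0.0459+-0.3433z
quadratic in z: (1.1572)z²+(0.0809)z+(-0.0260)=0, √Δ=0.3564 → z ∈ {-0.1889, 0.1190}; z = -0.1889 (taking z<0)
x = 0.0640, y = 0.1108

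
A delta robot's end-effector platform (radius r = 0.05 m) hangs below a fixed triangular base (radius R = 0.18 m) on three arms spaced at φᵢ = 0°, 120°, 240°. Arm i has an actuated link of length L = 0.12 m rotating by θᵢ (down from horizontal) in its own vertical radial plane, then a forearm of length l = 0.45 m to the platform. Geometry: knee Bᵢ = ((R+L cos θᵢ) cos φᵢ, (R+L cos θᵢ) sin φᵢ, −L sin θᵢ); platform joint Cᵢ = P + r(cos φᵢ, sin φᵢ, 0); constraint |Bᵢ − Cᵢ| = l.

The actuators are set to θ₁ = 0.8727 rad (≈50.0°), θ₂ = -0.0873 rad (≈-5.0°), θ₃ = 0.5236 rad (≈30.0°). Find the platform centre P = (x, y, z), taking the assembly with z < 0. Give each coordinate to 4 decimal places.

(-0.0972, 0.0729, -0.4153)

centre 1 = (0.2071·cos0.0°, 0.2071·sin0.0°, -0.0919) = (0.2071, 0.0000, -0.0919)
arm 2 at φ=120.0°: ρ2 = 0.2495;  centre 2 = (-0.1248, 0.2161, 0.0105)
centre 3 = (0.2339·cos240.0°, 0.2339·sin240.0°, -0.0600) = (-0.1170, -0.2026, -0.0600)
eliminate P² terms by subtracting sphere 1 from 2 and 3
linear system: -0.6638x+0.4322y = 0.0110−0.2048z; -0.6482x+-0.4052y = 0.0070−0.0639z
det = 0.5491;  x = -0.0136+0.2014z,  y = 0.0046+-0.1645z
sphere 1 gives Az²+Bz+C=0 with A=1.0676, B=0.0934, C=-0.1453;  B²−4AC=0.6292;  roots -0.4153, 0.3277;  negative root z = -0.4153
x = -0.0972, y = 0.0729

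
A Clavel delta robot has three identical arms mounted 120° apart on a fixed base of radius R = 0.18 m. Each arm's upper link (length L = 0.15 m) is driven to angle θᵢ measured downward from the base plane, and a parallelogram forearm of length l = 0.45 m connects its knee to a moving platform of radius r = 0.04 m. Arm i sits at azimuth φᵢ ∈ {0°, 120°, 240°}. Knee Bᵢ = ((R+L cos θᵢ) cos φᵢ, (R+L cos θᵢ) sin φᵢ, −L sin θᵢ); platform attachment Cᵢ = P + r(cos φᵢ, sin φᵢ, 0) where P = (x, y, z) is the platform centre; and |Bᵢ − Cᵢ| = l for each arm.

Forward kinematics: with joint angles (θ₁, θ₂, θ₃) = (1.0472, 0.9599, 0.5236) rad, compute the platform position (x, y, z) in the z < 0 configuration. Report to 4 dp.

(-0.0542, -0.0655, -0.4845)

φ1=0.0°: virtual centre (0.2150, 0.0000, -0.1299), radius l
S2 = (0.2260·cos120.0°, 0.2260·sin120.0°, -0.1229) = (-0.1130, 0.1958, -0.1229)
φ3=240.0°: virtual centre (-0.1350, -0.2337, -0.0750), radius l
subtract pairs → two planes through P
linear system: -0.6560x+0.3915y = 0.0031−0.0141z; -0.6999x+-0.4675y = 0.0154−0.1098z
Cramer: x(z) = -0.0129+0.0854z;  y(z) = -0.0136+0.1071z
into |P−S₁|² = l²: 1.0188z² + 0.2180z + -0.1335 = 0;  Δ = 0.5916;  z = -0.4845 or 0.2705 → z<0 root = -0.4845
x = -0.0542, y = -0.0655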